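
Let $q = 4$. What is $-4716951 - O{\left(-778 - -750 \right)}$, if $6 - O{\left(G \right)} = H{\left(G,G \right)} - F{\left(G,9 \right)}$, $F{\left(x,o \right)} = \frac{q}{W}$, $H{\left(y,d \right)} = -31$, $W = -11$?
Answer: $- \frac{51886864}{11} \approx -4.717 \cdot 10^{6}$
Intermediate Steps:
$F{\left(x,o \right)} = - \frac{4}{11}$ ($F{\left(x,o \right)} = \frac{4}{-11} = 4 \left(- \frac{1}{11}\right) = - \frac{4}{11}$)
$O{\left(G \right)} = \frac{403}{11}$ ($O{\left(G \right)} = 6 - \left(-31 - - \frac{4}{11}\right) = 6 - \left(-31 + \frac{4}{11}\right) = 6 - - \frac{337}{11} = 6 + \frac{337}{11} = \frac{403}{11}$)
$-4716951 - O{\left(-778 - -750 \right)} = -4716951 - \frac{403}{11} = - \frac{51886864}{11}$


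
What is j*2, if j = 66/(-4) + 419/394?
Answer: -6082/197 ≈ -30.873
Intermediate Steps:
j = -3041/197 (j = 66*(-1/4) + 419*(1/394) = -33/2 + 419/394 = -3041/197 ≈ -15.437)
j*2 = -3041/197*2 = -6082/197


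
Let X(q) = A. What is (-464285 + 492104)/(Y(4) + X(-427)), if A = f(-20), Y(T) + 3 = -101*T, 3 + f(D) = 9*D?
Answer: -27819/590 ≈ -47.151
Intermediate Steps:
f(D) = -3 + 9*D
Y(T) = -3 - 101*T
A = -183 (A = -3 + 9*(-20) = -3 - 180 = -183)
X(q) = -183
(-464285 + 492104)/(Y(4) + X(-427)) = (-464285 + 492104)/((-3 - 101*4) - 183) = 27819/((-3 - 404) - 183) = 27819/(-407 - 183) = 27819/(-590) = 27819*(-1/590) = -27819/590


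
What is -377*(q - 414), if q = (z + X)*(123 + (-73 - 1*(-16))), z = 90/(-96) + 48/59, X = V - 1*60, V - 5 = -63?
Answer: 1460952285/472 ≈ 3.0952e+6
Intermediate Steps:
V = -58 (V = 5 - 63 = -58)
X = -118 (X = -58 - 1*60 = -58 - 60 = -118)
z = -117/944 (z = 90*(-1/96) + 48*(1/59) = -15/16 + 48/59 = -117/944 ≈ -0.12394)
q = -3679797/472 (q = (-117/944 - 118)*(123 + (-73 - 1*(-16))) = -111509*(123 + (-73 + 16))/944 = -111509*(123 - 57)/944 = -111509/944*66 = -3679797/472 ≈ -7796.2)
-377*(q - 414) = -377*(-3679797/472 - 414) = -377*(-3875205/472) = 1460952285/472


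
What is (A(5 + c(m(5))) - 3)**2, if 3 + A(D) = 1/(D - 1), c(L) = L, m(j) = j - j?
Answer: 529/16 ≈ 33.063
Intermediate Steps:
m(j) = 0
A(D) = -3 + 1/(-1 + D) (A(D) = -3 + 1/(D - 1) = -3 + 1/(-1 + D))
(A(5 + c(m(5))) - 3)**2 = ((4 - 3*(5 + 0))/(-1 + (5 + 0)) - 3)**2 = ((4 - 3*5)/(-1 + 5) - 3)**2 = ((4 - 15)/4 - 3)**2 = ((1/4)*(-11) - 3)**2 = (-11/4 - 3)**2 = (-23/4)**2 = 529/16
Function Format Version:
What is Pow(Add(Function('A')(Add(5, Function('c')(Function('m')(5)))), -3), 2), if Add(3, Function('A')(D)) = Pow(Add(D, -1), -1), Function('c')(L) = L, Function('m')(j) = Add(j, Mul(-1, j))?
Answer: Rational(529, 16) ≈ 33.063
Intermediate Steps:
Function('m')(j) = 0
Function('A')(D) = Add(-3, Pow(Add(-1, D), -1)) (Function('A')(D) = Add(-3, Pow(Add(D, -1), -1)) = Add(-3, Pow(Add(-1, D), -1)))
Pow(Add(Function('A')(Add(5, Function('c')(Function('m')(5)))), -3), 2) = Pow(Add(Mul(Pow(Add(-1, Add(5, 0)), -1), Add(4, Mul(-3, Add(5, 0)))), -3), 2) = Pow(Add(Mul(Pow(Add(-1, 5), -1), Add(4, Mul(-3, 5))), -3), 2) = Pow(Add(Mul(Pow(4, -1), Add(4, -15)), -3), 2) = Pow(Add(Mul(Rational(1, 4), -11), -3), 2) = Pow(Add(Rational(-11, 4), -3), 2) = Pow(Rational(-23, 4), 2) = Rational(529, 16)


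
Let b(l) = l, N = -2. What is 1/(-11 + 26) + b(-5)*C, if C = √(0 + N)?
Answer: 1/15 - 5*I*√2 ≈ 0.066667 - 7.0711*I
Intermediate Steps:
C = I*√2 (C = √(0 - 2) = √(-2) = I*√2 ≈ 1.4142*I)
1/(-11 + 26) + b(-5)*C = 1/(-11 + 26) - 5*I*√2 = 1/15 - 5*I*√2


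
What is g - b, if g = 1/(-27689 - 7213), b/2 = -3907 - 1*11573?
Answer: 1080565919/34902 ≈ 30960.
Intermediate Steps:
b = -30960 (b = 2*(-3907 - 1*11573) = 2*(-3907 - 11573) = 2*(-15480) = -30960)
g = -1/34902 (g = 1/(-34902) = -1/34902 ≈ -2.8652e-5)
g - b = -1/34902 - 1*(-30960) = -1/34902 + 30960 = 1080565919/34902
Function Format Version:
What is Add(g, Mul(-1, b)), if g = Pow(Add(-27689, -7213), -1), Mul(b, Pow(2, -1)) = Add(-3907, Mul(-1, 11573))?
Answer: Rational(1080565919, 34902) ≈ 30960.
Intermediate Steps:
b = -30960 (b = Mul(2, Add(-3907, Mul(-1, 11573))) = Mul(2, Add(-3907, -11573)) = Mul(2, -15480) = -30960)
g = Rational(-1, 34902) (g = Pow(-34902, -1) = Rational(-1, 34902) ≈ -2.8652e-5)
Add(g, Mul(-1, b)) = Add(Rational(-1, 34902), Mul(-1, -30960)) = Add(Rational(-1, 34902), 30960) = Rational(1080565919, 34902)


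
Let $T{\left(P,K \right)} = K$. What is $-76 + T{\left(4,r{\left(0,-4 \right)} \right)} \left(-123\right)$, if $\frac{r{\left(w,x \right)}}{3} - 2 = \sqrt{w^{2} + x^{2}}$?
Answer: $-2290$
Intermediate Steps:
$r{\left(w,x \right)} = 6 + 3 \sqrt{w^{2} + x^{2}}$
$-76 + T{\left(4,r{\left(0,-4 \right)} \right)} \left(-123\right) = -76 + \left(6 + 3 \sqrt{0^{2} + \left(-4\right)^{2}}\right) \left(-123\right) = -76 + \left(6 + 3 \sqrt{0 + 16}\right) \left(-123\right) = -76 + \left(6 + 3 \sqrt{16}\right) \left(-123\right) = -76 + \left(6 + 3 \cdot 4\right) \left(-123\right) = -76 + \left(6 + 12\right) \left(-123\right) = -76 + 18 \left(-123\right) = -76 - 2214 = -2290$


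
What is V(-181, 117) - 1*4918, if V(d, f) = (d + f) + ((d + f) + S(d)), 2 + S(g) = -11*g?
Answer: -3057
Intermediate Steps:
S(g) = -2 - 11*g
V(d, f) = -2 - 9*d + 2*f (V(d, f) = (d + f) + ((d + f) + (-2 - 11*d)) = (d + f) + (-2 + f - 10*d) = -2 - 9*d + 2*f)
V(-181, 117) - 1*4918 = (-2 - 9*(-181) + 2*117) - 1*4918 = (-2 + 1629 + 234) - 4918 = 1861 - 4918 = -3057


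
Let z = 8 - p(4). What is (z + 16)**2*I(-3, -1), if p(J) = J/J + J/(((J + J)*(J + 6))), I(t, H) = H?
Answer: -210681/400 ≈ -526.70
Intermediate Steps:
p(J) = 1 + 1/(2*(6 + J)) (p(J) = 1 + J/(((2*J)*(6 + J))) = 1 + J/((2*J*(6 + J))) = 1 + J*(1/(2*J*(6 + J))) = 1 + 1/(2*(6 + J)))
z = 139/20 (z = 8 - (13/2 + 4)/(6 + 4) = 8 - 21/(10*2) = 8 - 1*21/20 = 8 - 21/20 = 139/20 ≈ 6.9500)
(z + 16)**2*I(-3, -1) = (139/20 + 16)**2*(-1) = (459/20)**2*(-1) = (210681/400)*(-1) = -210681/400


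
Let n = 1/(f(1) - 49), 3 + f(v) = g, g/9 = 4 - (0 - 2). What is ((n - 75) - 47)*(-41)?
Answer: 9963/2 ≈ 4981.5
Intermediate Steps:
g = 54 (g = 9*(4 - (0 - 2)) = 9*(4 - 1*(-2)) = 9*(4 + 2) = 9*6 = 54)
f(v) = 51 (f(v) = -3 + 54 = 51)
n = ½ (n = 1/(51 - 49) = 1/2 = ½ ≈ 0.50000)
((n - 75) - 47)*(-41) = ((½ - 75) - 47)*(-41) = (-149/2 - 47)*(-41) = -243/2*(-41) = 9963/2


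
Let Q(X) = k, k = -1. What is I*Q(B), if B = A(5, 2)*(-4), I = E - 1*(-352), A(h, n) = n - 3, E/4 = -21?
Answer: -268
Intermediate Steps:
E = -84 (E = 4*(-21) = -84)
A(h, n) = -3 + n
I = 268 (I = -84 - 1*(-352) = -84 + 352 = 268)
B = 4 (B = (-3 + 2)*(-4) = -1*(-4) = 4)
Q(X) = -1
I*Q(B) = 268*(-1) = -268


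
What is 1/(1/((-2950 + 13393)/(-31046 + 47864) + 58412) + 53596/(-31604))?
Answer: -2587270569853/4387607696041 ≈ -0.58968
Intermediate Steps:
1/(1/((-2950 + 13393)/(-31046 + 47864) + 58412) + 53596/(-31604)) = 1/(1/(10443/16818 + 58412) + 53596*(-1/31604)) = 1/(1/(10443*(1/16818) + 58412) - 13399/7901) = 1/(1/(3481/5606 + 58412) - 13399/7901) = 1/(1/(327461153/5606) - 13399/7901) = 1/(5606/327461153 - 13399/7901) = 1/(-4387607696041/2587270569853) = -2587270569853/4387607696041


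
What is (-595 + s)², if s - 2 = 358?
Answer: 55225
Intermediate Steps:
s = 360 (s = 2 + 358 = 360)
(-595 + s)² = (-595 + 360)² = (-235)² = 55225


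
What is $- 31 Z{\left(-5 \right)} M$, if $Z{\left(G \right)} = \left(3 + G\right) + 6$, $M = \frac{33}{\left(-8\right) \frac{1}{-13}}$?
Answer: $- \frac{13299}{2} \approx -6649.5$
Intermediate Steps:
$M = \frac{429}{8}$ ($M = \frac{33}{\left(-8\right) \left(- \frac{1}{13}\right)} = \frac{33}{\frac{8}{13}} = 33 \cdot \frac{13}{8} = \frac{429}{8} \approx 53.625$)
$Z{\left(G \right)} = 9 + G$
$- 31 Z{\left(-5 \right)} M = - 31 \left(9 - 5\right) \frac{429}{8} = \left(-31\right) 4 \cdot \frac{429}{8} = \left(-124\right) \frac{429}{8} = - \frac{13299}{2}$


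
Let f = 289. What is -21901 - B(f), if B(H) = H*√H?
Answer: -26814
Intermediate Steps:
B(H) = H^(3/2)
-21901 - B(f) = -21901 - 289^(3/2) = -21901 - 1*4913 = -21901 - 4913 = -26814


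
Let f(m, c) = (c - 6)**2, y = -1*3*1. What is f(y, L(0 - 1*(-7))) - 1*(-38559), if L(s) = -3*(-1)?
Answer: 38568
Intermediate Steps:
L(s) = 3
y = -3 (y = -3*1 = -3)
f(m, c) = (-6 + c)**2
f(y, L(0 - 1*(-7))) - 1*(-38559) = (-6 + 3)**2 - 1*(-38559) = (-3)**2 + 38559 = 9 + 38559 = 38568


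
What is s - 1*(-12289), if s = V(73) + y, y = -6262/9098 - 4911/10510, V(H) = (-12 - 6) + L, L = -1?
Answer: 586573330351/47809990 ≈ 12269.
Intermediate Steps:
V(H) = -19 (V(H) = (-12 - 6) - 1 = -18 - 1 = -19)
y = -55246949/47809990 (y = -6262*1/9098 - 4911*1/10510 = -3131/4549 - 4911/10510 = -55246949/47809990 ≈ -1.1556)
s = -963636759/47809990 (s = -19 - 55246949/47809990 = -963636759/47809990 ≈ -20.156)
s - 1*(-12289) = -963636759/47809990 - 1*(-12289) = -963636759/47809990 + 12289 = 586573330351/47809990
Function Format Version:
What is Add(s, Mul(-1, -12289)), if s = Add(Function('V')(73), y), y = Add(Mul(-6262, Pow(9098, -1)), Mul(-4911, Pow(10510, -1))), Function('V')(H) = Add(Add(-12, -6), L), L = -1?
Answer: Rational(586573330351, 47809990) ≈ 12269.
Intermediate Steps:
Function('V')(H) = -19 (Function('V')(H) = Add(Add(-12, -6), -1) = Add(-18, -1) = -19)
y = Rational(-55246949, 47809990) (y = Add(Mul(-6262, Rational(1, 9098)), Mul(-4911, Rational(1, 10510))) = Add(Rational(-3131, 4549), Rational(-4911, 10510)) = Rational(-55246949, 47809990) ≈ -1.1556)
s = Rational(-963636759, 47809990) (s = Add(-19, Rational(-55246949, 47809990)) = Rational(-963636759, 47809990) ≈ -20.156)
Add(s, Mul(-1, -12289)) = Add(Rational(-963636759, 47809990), Mul(-1, -12289)) = Add(Rational(-963636759, 47809990), 12289) = Rational(586573330351, 47809990)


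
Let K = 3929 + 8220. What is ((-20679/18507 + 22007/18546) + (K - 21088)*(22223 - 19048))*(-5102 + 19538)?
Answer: -7812559079313524670/19068379 ≈ -4.0971e+11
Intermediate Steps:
K = 12149
((-20679/18507 + 22007/18546) + (K - 21088)*(22223 - 19048))*(-5102 + 19538) = ((-20679/18507 + 22007/18546) + (12149 - 21088)*(22223 - 19048))*(-5102 + 19538) = ((-20679*1/18507 + 22007*(1/18546)) - 8939*3175)*14436 = ((-6893/6169 + 22007/18546) - 28381325)*14436 = (7923605/114410274 - 28381325)*14436 = -3247115161809445/114410274*14436 = -7812559079313524670/19068379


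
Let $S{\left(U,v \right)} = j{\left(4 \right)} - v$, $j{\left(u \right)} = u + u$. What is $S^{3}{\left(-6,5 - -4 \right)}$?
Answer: $-1$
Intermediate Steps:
$j{\left(u \right)} = 2 u$
$S{\left(U,v \right)} = 8 - v$ ($S{\left(U,v \right)} = 2 \cdot 4 - v = 8 - v$)
$S^{3}{\left(-6,5 - -4 \right)} = \left(8 - \left(5 - -4\right)\right)^{3} = \left(8 - \left(5 + 4\right)\right)^{3} = \left(8 - 9\right)^{3} = \left(-1\right)^{3} = -1$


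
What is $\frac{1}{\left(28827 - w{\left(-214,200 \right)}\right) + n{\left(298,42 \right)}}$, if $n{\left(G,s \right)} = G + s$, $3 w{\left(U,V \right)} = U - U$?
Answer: $\frac{1}{29167} \approx 3.4285 \cdot 10^{-5}$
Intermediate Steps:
$w{\left(U,V \right)} = 0$ ($w{\left(U,V \right)} = \frac{U - U}{3} = \frac{1}{3} \cdot 0 = 0$)
$\frac{1}{\left(28827 - w{\left(-214,200 \right)}\right) + n{\left(298,42 \right)}} = \frac{1}{\left(28827 - 0\right) + \left(298 + 42\right)} = \frac{1}{\left(28827 + 0\right) + 340} = \frac{1}{28827 + 340} = \frac{1}{29167}$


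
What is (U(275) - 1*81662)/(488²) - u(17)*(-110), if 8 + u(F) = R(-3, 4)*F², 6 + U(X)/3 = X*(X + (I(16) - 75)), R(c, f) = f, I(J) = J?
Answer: 3759115105/29768 ≈ 1.2628e+5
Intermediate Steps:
U(X) = -18 + 3*X*(-59 + X) (U(X) = -18 + 3*(X*(X + (16 - 75))) = -18 + 3*(X*(X - 59)) = -18 + 3*(X*(-59 + X)) = -18 + 3*X*(-59 + X))
u(F) = -8 + 4*F²
(U(275) - 1*81662)/(488²) - u(17)*(-110) = ((-18 - 177*275 + 3*275²) - 1*81662)/(488²) - (-8 + 4*17²)*(-110) = ((-18 - 48675 + 3*75625) - 81662)/238144 - (-8 + 4*289)*(-110) = ((-18 - 48675 + 226875) - 81662)*(1/238144) - (-8 + 1156)*(-110) = (178182 - 81662)*(1/238144) - 1148*(-110) = 96520*(1/238144) - 1*(-126280) = 12065/29768 + 126280 = 3759115105/29768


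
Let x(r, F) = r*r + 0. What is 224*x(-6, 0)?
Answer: 8064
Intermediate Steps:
x(r, F) = r² (x(r, F) = r² + 0 = r²)
224*x(-6, 0) = 224*(-6)² = 224*36 = 8064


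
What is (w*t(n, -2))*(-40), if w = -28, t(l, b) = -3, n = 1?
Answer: -3360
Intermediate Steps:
(w*t(n, -2))*(-40) = -28*(-3)*(-40) = 84*(-40) = -3360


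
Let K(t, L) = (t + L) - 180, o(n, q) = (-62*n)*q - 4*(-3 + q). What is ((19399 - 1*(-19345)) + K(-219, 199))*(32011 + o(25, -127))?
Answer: 8841261264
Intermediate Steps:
o(n, q) = 12 - 4*q - 62*n*q (o(n, q) = -62*n*q + (12 - 4*q) = 12 - 4*q - 62*n*q)
K(t, L) = -180 + L + t (K(t, L) = (L + t) - 180 = -180 + L + t)
((19399 - 1*(-19345)) + K(-219, 199))*(32011 + o(25, -127)) = ((19399 - 1*(-19345)) + (-180 + 199 - 219))*(32011 + (12 - 4*(-127) - 62*25*(-127))) = ((19399 + 19345) - 200)*(32011 + (12 + 508 + 196850)) = (38744 - 200)*(32011 + 197370) = 38544*229381 = 8841261264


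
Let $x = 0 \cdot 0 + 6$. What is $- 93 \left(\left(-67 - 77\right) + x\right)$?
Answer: $12834$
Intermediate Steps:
$x = 6$ ($x = 0 + 6 = 6$)
$- 93 \left(\left(-67 - 77\right) + x\right) = - 93 \left(\left(-67 - 77\right) + 6\right) = - 93 \left(-144 + 6\right) = \left(-93\right) \left(-138\right) = 12834$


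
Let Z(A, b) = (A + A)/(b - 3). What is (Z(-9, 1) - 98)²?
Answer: 7921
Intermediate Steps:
Z(A, b) = 2*A/(-3 + b) (Z(A, b) = (2*A)/(-3 + b) = 2*A/(-3 + b))
(Z(-9, 1) - 98)² = (2*(-9)/(-3 + 1) - 98)² = (2*(-9)/(-2) - 98)² = (2*(-9)*(-½) - 98)² = (9 - 98)² = (-89)² = 7921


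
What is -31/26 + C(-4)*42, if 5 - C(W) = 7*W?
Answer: 36005/26 ≈ 1384.8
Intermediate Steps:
C(W) = 5 - 7*W
-31/26 + C(-4)*42 = -31/26 + (5 - 7*(-4))*42 = -31*1/26 + (5 + 28)*42 = -31/26 + 33*42 = -31/26 + 1386 = 36005/26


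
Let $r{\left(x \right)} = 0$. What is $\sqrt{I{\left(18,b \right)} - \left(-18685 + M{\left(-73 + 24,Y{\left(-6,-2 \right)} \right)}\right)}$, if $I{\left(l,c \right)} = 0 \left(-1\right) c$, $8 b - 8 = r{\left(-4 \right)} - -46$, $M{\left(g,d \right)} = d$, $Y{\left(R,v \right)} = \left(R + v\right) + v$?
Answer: $\sqrt{18695} \approx 136.73$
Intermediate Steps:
$Y{\left(R,v \right)} = R + 2 v$
$b = \frac{27}{4}$ ($b = 1 + \frac{0 - -46}{8} = 1 + \frac{0 + 46}{8} = 1 + \frac{1}{8} \cdot 46 = 1 + \frac{23}{4} = \frac{27}{4} \approx 6.75$)
$I{\left(l,c \right)} = 0$ ($I{\left(l,c \right)} = 0 c = 0$)
$\sqrt{I{\left(18,b \right)} - \left(-18685 + M{\left(-73 + 24,Y{\left(-6,-2 \right)} \right)}\right)} = \sqrt{0 + \left(18685 - \left(-6 + 2 \left(-2\right)\right)\right)} = \sqrt{0 + \left(18685 - \left(-6 - 4\right)\right)} = \sqrt{0 + \left(18685 - -10\right)} = \sqrt{0 + \left(18685 + 10\right)} = \sqrt{0 + 18695} = \sqrt{18695}$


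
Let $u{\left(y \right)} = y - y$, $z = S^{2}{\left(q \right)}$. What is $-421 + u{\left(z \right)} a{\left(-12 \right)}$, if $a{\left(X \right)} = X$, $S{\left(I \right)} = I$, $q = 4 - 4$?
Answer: $-421$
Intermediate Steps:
$q = 0$ ($q = 4 - 4 = 0$)
$z = 0$ ($z = 0^{2} = 0$)
$u{\left(y \right)} = 0$
$-421 + u{\left(z \right)} a{\left(-12 \right)} = -421 + 0 \left(-12\right) = -421 + 0 = -421$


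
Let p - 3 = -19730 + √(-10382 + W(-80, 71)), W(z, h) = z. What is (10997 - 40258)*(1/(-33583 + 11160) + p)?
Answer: 12943267492242/22423 - 29261*I*√10462 ≈ 5.7723e+8 - 2.9929e+6*I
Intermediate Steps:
p = -19727 + I*√10462 (p = 3 + (-19730 + √(-10382 - 80)) = 3 + (-19730 + √(-10462)) = 3 + (-19730 + I*√10462) = -19727 + I*√10462 ≈ -19727.0 + 102.28*I)
(10997 - 40258)*(1/(-33583 + 11160) + p) = (10997 - 40258)*(1/(-33583 + 11160) + (-19727 + I*√10462)) = -29261*(1/(-22423) + (-19727 + I*√10462)) = -29261*(-1/22423 + (-19727 + I*√10462)) = -29261*(-442338522/22423 + I*√10462) = 12943267492242/22423 - 29261*I*√10462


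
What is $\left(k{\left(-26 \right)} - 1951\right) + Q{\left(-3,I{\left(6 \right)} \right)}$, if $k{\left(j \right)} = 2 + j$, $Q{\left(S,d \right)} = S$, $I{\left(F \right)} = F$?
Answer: $-1978$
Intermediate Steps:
$\left(k{\left(-26 \right)} - 1951\right) + Q{\left(-3,I{\left(6 \right)} \right)} = \left(\left(2 - 26\right) - 1951\right) - 3 = \left(-24 - 1951\right) - 3 = -1975 - 3 = -1978$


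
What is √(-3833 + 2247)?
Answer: I*√1586 ≈ 39.825*I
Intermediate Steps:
√(-3833 + 2247) = √(-1586) = I*√1586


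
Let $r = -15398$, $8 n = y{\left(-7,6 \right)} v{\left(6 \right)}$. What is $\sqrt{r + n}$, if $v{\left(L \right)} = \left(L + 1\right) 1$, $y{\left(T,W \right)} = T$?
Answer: $\frac{i \sqrt{246466}}{4} \approx 124.11 i$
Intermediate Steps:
$v{\left(L \right)} = 1 + L$ ($v{\left(L \right)} = \left(1 + L\right) 1 = 1 + L$)
$n = - \frac{49}{8}$ ($n = \frac{\left(-7\right) \left(1 + 6\right)}{8} = \frac{\left(-7\right) 7}{8} = \frac{1}{8} \left(-49\right) = - \frac{49}{8} \approx -6.125$)
$\sqrt{r + n} = \sqrt{-15398 - \frac{49}{8}} = \sqrt{- \frac{123233}{8}} = \frac{i \sqrt{246466}}{4}$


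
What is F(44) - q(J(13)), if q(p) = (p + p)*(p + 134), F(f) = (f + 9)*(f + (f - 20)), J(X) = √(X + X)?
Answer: 3552 - 268*√26 ≈ 2185.5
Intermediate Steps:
J(X) = √2*√X (J(X) = √(2*X) = √2*√X)
F(f) = (-20 + 2*f)*(9 + f) (F(f) = (9 + f)*(f + (-20 + f)) = (9 + f)*(-20 + 2*f) = (-20 + 2*f)*(9 + f))
q(p) = 2*p*(134 + p) (q(p) = (2*p)*(134 + p) = 2*p*(134 + p))
F(44) - q(J(13)) = (-180 - 2*44 + 2*44²) - 2*√2*√13*(134 + √2*√13) = (-180 - 88 + 2*1936) - 2*√26*(134 + √26) = (-180 - 88 + 3872) - 2*√26*(134 + √26) = 3604 - 2*√26*(134 + √26)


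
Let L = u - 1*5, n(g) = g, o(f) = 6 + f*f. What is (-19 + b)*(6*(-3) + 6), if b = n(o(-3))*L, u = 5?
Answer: 228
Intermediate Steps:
o(f) = 6 + f²
L = 0 (L = 5 - 1*5 = 5 - 5 = 0)
b = 0 (b = (6 + (-3)²)*0 = (6 + 9)*0 = 15*0 = 0)
(-19 + b)*(6*(-3) + 6) = (-19 + 0)*(6*(-3) + 6) = -19*(-18 + 6) = -19*(-12) = 228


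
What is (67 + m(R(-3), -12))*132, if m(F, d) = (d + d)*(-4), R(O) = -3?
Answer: 21516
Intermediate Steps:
m(F, d) = -8*d (m(F, d) = (2*d)*(-4) = -8*d)
(67 + m(R(-3), -12))*132 = (67 - 8*(-12))*132 = (67 + 96)*132 = 163*132 = 21516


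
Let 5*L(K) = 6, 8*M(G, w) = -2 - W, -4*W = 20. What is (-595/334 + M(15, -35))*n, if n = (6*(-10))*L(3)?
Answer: 16911/167 ≈ 101.26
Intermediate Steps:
W = -5 (W = -1/4*20 = -5)
M(G, w) = 3/8 (M(G, w) = (-2 - 1*(-5))/8 = (-2 + 5)/8 = (1/8)*3 = 3/8)
L(K) = 6/5 (L(K) = (1/5)*6 = 6/5)
n = -72 (n = (6*(-10))*(6/5) = -60*6/5 = -72)
(-595/334 + M(15, -35))*n = (-595/334 + 3/8)*(-72) = -1879/1336*(-72) = 16911/167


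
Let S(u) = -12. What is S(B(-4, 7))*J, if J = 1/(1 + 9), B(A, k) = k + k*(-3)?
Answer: -6/5 ≈ -1.2000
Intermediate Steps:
B(A, k) = -2*k (B(A, k) = k - 3*k = -2*k)
J = ⅒ (J = 1/10 = ⅒ ≈ 0.10000)
S(B(-4, 7))*J = -12*⅒ = -6/5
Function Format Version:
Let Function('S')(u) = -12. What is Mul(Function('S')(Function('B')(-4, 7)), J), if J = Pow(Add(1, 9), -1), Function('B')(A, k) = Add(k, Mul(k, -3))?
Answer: Rational(-6, 5) ≈ -1.2000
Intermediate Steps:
Function('B')(A, k) = Mul(-2, k) (Function('B')(A, k) = Add(k, Mul(-3, k)) = Mul(-2, k))
J = Rational(1, 10) (J = Pow(10, -1) = Rational(1, 10) ≈ 0.10000)
Mul(Function('S')(Function('B')(-4, 7)), J) = Mul(-12, Rational(1, 10)) = Rational(-6, 5)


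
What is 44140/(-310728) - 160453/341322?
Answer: -450855506/736515989 ≈ -0.61215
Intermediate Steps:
44140/(-310728) - 160453/341322 = 44140*(-1/310728) - 160453*1/341322 = -11035/77682 - 160453/341322 = -450855506/736515989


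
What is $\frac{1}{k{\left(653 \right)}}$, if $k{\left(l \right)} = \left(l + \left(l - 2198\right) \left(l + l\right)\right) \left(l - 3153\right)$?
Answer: $\frac{1}{5042792500} \approx 1.983 \cdot 10^{-10}$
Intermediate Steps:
$k{\left(l \right)} = \left(-3153 + l\right) \left(l + 2 l \left(-2198 + l\right)\right)$ ($k{\left(l \right)} = \left(l + \left(-2198 + l\right) 2 l\right) \left(-3153 + l\right) = \left(l + 2 l \left(-2198 + l\right)\right) \left(-3153 + l\right) = \left(-3153 + l\right) \left(l + 2 l \left(-2198 + l\right)\right)$)
$\frac{1}{k{\left(653 \right)}} = \frac{1}{653 \left(13857435 - 6987753 + 2 \cdot 653^{2}\right)} = \frac{1}{653 \left(13857435 - 6987753 + 2 \cdot 426409\right)} = \frac{1}{653 \left(13857435 - 6987753 + 852818\right)} = \frac{1}{653 \cdot 7722500} = \frac{1}{5042792500}$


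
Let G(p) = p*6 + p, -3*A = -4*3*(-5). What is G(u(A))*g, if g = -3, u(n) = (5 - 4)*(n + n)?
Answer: 840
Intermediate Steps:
A = -20 (A = -(-4*3)*(-5)/3 = -(-4)*(-5) = -1/3*60 = -20)
u(n) = 2*n (u(n) = 1*(2*n) = 2*n)
G(p) = 7*p (G(p) = 6*p + p = 7*p)
G(u(A))*g = (7*(2*(-20)))*(-3) = (7*(-40))*(-3) = -280*(-3) = 840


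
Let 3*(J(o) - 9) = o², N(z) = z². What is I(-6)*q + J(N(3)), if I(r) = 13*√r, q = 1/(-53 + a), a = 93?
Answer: 36 + 13*I*√6/40 ≈ 36.0 + 0.79608*I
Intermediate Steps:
J(o) = 9 + o²/3
q = 1/40 (q = 1/(-53 + 93) = 1/40 ≈ 0.025000)
I(-6)*q + J(N(3)) = (13*√(-6))*(1/40) + (9 + (3²)²/3) = (13*(I*√6))*(1/40) + (9 + (⅓)*9²) = (13*I*√6)*(1/40) + (9 + (⅓)*81) = 13*I*√6/40 + (9 + 27) = 13*I*√6/40 + 36 = 36 + 13*I*√6/40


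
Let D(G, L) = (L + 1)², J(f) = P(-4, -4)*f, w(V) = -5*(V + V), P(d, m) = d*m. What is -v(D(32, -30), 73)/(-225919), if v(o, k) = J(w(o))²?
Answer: 18106393600/225919 ≈ 80146.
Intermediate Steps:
w(V) = -10*V
J(f) = 16*f (J(f) = (-4*(-4))*f = 16*f)
D(G, L) = (1 + L)²
v(o, k) = 25600*o² (v(o, k) = (16*(-10*o))² = (-160*o)² = 25600*o²)
-v(D(32, -30), 73)/(-225919) = -25600*((1 - 30)²)²/(-225919) = -25600*((-29)²)²*(-1)/225919 = -25600*841²*(-1)/225919 = -25600*707281*(-1)/225919 = -18106393600*(-1)/225919 = -1*(-18106393600/225919) = 18106393600/225919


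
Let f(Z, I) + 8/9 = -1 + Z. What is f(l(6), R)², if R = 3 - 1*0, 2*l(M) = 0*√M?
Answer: 289/81 ≈ 3.5679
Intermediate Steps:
l(M) = 0 (l(M) = (0*√M)/2 = (½)*0 = 0)
R = 3 (R = 3 + 0 = 3)
f(Z, I) = -17/9 + Z (f(Z, I) = -8/9 + (-1 + Z) = -17/9 + Z)
f(l(6), R)² = (-17/9 + 0)² = (-17/9)² = 289/81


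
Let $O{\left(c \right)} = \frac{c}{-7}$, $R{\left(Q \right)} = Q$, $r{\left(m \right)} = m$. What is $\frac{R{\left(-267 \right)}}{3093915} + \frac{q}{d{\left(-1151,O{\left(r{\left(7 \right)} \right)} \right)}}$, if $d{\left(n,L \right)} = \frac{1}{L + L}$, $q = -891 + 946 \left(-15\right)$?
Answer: $\frac{31106221321}{1031305} \approx 30162.0$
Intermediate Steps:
$q = -15081$ ($q = -891 - 14190 = -15081$)
$O{\left(c \right)} = - \frac{c}{7}$ ($O{\left(c \right)} = c \left(- \frac{1}{7}\right) = - \frac{c}{7}$)
$d{\left(n,L \right)} = \frac{1}{2 L}$
$\frac{R{\left(-267 \right)}}{3093915} + \frac{q}{d{\left(-1151,O{\left(r{\left(7 \right)} \right)} \right)}} = - \frac{267}{3093915} - \frac{15081}{\frac{1}{2} \frac{1}{\left(- \frac{1}{7}\right) 7}} = \left(-267\right) \frac{1}{3093915} - \frac{15081}{\frac{1}{2} \frac{1}{-1}} = - \frac{89}{1031305} - \frac{15081}{\frac{1}{2} \left(-1\right)} = - \frac{89}{1031305} - \frac{15081}{- \frac{1}{2}} = - \frac{89}{1031305} - -30162 = - \frac{89}{1031305} + 30162 = \frac{31106221321}{1031305}$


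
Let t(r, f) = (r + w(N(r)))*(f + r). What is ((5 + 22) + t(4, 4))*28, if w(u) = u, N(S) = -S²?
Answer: -1932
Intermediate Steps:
t(r, f) = (f + r)*(r - r²) (t(r, f) = (r - r²)*(f + r) = (f + r)*(r - r²))
((5 + 22) + t(4, 4))*28 = ((5 + 22) + 4*(4 + 4 - 1*4² - 1*4*4))*28 = (27 + 4*(4 + 4 - 1*16 - 16))*28 = (27 + 4*(4 + 4 - 16 - 16))*28 = (27 + 4*(-24))*28 = (27 - 96)*28 = -69*28 = -1932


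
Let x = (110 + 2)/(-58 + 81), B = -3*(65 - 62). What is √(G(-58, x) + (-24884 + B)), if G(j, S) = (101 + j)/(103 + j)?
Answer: I*√5600710/15 ≈ 157.77*I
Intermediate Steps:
B = -9 (B = -3*3 = -9)
x = 112/23 ≈ 4.8696
G(j, S) = (101 + j)/(103 + j)
√(G(-58, x) + (-24884 + B)) = √((101 - 58)/(103 - 58) + (-24884 - 9)) = √(43/45 - 24893) = √(-1120142/45) = I*√5600710/15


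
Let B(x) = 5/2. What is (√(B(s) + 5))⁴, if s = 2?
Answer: 225/4 ≈ 56.250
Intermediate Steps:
B(x) = 5/2 (B(x) = 5*(½) = 5/2)
(√(B(s) + 5))⁴ = (√(5/2 + 5))⁴ = (√(15/2))⁴ = (√30/2)⁴ = 225/4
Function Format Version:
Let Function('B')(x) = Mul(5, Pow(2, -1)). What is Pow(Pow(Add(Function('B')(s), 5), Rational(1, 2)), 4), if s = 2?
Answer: Rational(225, 4) ≈ 56.250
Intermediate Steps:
Function('B')(x) = Rational(5, 2) (Function('B')(x) = Mul(5, Rational(1, 2)) = Rational(5, 2))
Pow(Pow(Add(Function('B')(s), 5), Rational(1, 2)), 4) = Pow(Pow(Add(Rational(5, 2), 5), Rational(1, 2)), 4) = Pow(Pow(Rational(15, 2), Rational(1, 2)), 4) = Pow(Mul(Rational(1, 2), Pow(30, Rational(1, 2))), 4) = Rational(225, 4)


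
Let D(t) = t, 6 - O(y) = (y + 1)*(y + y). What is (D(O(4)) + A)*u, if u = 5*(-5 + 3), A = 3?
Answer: 310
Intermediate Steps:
O(y) = 6 - 2*y*(1 + y) (O(y) = 6 - (y + 1)*(y + y) = 6 - (1 + y)*2*y = 6 - 2*y*(1 + y))
u = -10 (u = 5*(-2) = -10)
(D(O(4)) + A)*u = ((6 - 2*4 - 2*4²) + 3)*(-10) = ((6 - 8 - 2*16) + 3)*(-10) = ((6 - 8 - 32) + 3)*(-10) = (-34 + 3)*(-10) = -31*(-10) = 310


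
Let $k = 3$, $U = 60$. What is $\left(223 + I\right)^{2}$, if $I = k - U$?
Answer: $27556$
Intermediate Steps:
$I = -57$ ($I = 3 - 60 = -57$)
$\left(223 + I\right)^{2} = \left(223 - 57\right)^{2} = 166^{2} = 27556$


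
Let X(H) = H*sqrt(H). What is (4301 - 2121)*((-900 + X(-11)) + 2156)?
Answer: 2738080 - 23980*I*sqrt(11) ≈ 2.7381e+6 - 79533.0*I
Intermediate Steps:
X(H) = H**(3/2)
(4301 - 2121)*((-900 + X(-11)) + 2156) = (4301 - 2121)*((-900 + (-11)**(3/2)) + 2156) = 2180*((-900 - 11*I*sqrt(11)) + 2156) = 2180*(1256 - 11*I*sqrt(11)) = 2738080 - 23980*I*sqrt(11)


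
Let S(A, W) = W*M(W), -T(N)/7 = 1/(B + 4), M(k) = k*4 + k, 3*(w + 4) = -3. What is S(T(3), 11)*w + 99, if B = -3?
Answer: -2926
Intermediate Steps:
w = -5 (w = -4 + (⅓)*(-3) = -4 - 1 = -5)
M(k) = 5*k (M(k) = 4*k + k = 5*k)
T(N) = -7 (T(N) = -7/(-3 + 4) = -7/1 = -7*1 = -7)
S(A, W) = 5*W² (S(A, W) = W*(5*W) = 5*W²)
S(T(3), 11)*w + 99 = (5*11²)*(-5) + 99 = (5*121)*(-5) + 99 = 605*(-5) + 99 = -3025 + 99 = -2926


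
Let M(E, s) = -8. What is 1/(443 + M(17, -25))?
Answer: 1/435 ≈ 0.0022989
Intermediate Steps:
1/(443 + M(17, -25)) = 1/(443 - 8) = 1/435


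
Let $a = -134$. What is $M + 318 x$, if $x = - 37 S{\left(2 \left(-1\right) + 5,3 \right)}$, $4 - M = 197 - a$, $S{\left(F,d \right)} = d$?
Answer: $-35625$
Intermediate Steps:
$M = -327$ ($M = 4 - \left(197 - -134\right) = 4 - \left(197 + 134\right) = 4 - 331 = -327$)
$x = -111$ ($x = \left(-37\right) 3 = -111$)
$M + 318 x = -327 + 318 \left(-111\right) = -327 - 35298 = -35625$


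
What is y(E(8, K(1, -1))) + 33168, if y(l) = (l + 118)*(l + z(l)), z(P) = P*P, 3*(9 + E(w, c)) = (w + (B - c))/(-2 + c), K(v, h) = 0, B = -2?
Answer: 42888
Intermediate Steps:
E(w, c) = -9 + (-2 + w - c)/(3*(-2 + c)) (E(w, c) = -9 + ((w + (-2 - c))/(-2 + c))/3 = -9 + ((-2 + w - c)/(-2 + c))/3 = -9 + (-2 + w - c)/(3*(-2 + c)))
z(P) = P**2
y(l) = (118 + l)*(l + l**2) (y(l) = (l + 118)*(l + l**2) = (118 + l)*(l + l**2))
y(E(8, K(1, -1))) + 33168 = ((52 + 8 - 28*0)/(3*(-2 + 0)))*(118 + ((52 + 8 - 28*0)/(3*(-2 + 0)))**2 + 119*((52 + 8 - 28*0)/(3*(-2 + 0)))) + 33168 = ((1/3)*(52 + 8 + 0)/(-2))*(118 + ((1/3)*(52 + 8 + 0)/(-2))**2 + 119*((1/3)*(52 + 8 + 0)/(-2))) + 33168 = ((1/3)*(-1/2)*60)*(118 + ((1/3)*(-1/2)*60)**2 + 119*((1/3)*(-1/2)*60)) + 33168 = -10*(118 + (-10)**2 + 119*(-10)) + 33168 = -10*(118 + 100 - 1190) + 33168 = -10*(-972) + 33168 = 9720 + 33168 = 42888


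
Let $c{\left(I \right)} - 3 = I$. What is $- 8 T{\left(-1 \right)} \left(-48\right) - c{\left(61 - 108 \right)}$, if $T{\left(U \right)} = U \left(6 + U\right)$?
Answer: $-1876$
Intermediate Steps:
$c{\left(I \right)} = 3 + I$
$- 8 T{\left(-1 \right)} \left(-48\right) - c{\left(61 - 108 \right)} = - 8 \left(- (6 - 1)\right) \left(-48\right) - \left(3 + \left(61 - 108\right)\right) = - 8 \left(\left(-1\right) 5\right) \left(-48\right) - \left(3 + \left(61 - 108\right)\right) = \left(-8\right) \left(-5\right) \left(-48\right) - \left(3 - 47\right) = 40 \left(-48\right) - -44 = -1920 + 44 = -1876$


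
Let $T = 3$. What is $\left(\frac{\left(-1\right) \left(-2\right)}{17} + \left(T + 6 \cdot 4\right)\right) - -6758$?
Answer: $\frac{115347}{17} \approx 6785.1$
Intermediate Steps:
$\left(\frac{\left(-1\right) \left(-2\right)}{17} + \left(T + 6 \cdot 4\right)\right) - -6758 = \left(\frac{\left(-1\right) \left(-2\right)}{17} + \left(3 + 6 \cdot 4\right)\right) - -6758 = \left(2 \cdot \frac{1}{17} + \left(3 + 24\right)\right) + 6758 = \left(\frac{2}{17} + 27\right) + 6758 = \frac{461}{17} + 6758 = \frac{115347}{17}$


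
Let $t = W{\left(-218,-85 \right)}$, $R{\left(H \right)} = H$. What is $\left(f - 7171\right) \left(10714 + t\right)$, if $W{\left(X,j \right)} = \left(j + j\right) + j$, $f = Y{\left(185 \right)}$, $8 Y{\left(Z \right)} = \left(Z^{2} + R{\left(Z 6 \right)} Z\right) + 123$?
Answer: $\frac{953494735}{4} \approx 2.3837 \cdot 10^{8}$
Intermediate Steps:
$Y{\left(Z \right)} = \frac{123}{8} + \frac{7 Z^{2}}{8}$ ($Y{\left(Z \right)} = \frac{\left(Z^{2} + Z 6 Z\right) + 123}{8} = \frac{\left(Z^{2} + 6 Z Z\right) + 123}{8} = \frac{\left(Z^{2} + 6 Z^{2}\right) + 123}{8} = \frac{7 Z^{2} + 123}{8} = \frac{123 + 7 Z^{2}}{8} = \frac{123}{8} + \frac{7 Z^{2}}{8}$)
$f = \frac{119849}{4}$ ($f = \frac{123}{8} + \frac{7 \cdot 185^{2}}{8} = \frac{123}{8} + \frac{7}{8} \cdot 34225 = \frac{123}{8} + \frac{239575}{8} = \frac{119849}{4} \approx 29962.0$)
$W{\left(X,j \right)} = 3 j$ ($W{\left(X,j \right)} = 2 j + j = 3 j$)
$t = -255$ ($t = 3 \left(-85\right) = -255$)
$\left(f - 7171\right) \left(10714 + t\right) = \left(\frac{119849}{4} - 7171\right) \left(10714 - 255\right) = \frac{91165}{4} \cdot 10459 = \frac{953494735}{4}$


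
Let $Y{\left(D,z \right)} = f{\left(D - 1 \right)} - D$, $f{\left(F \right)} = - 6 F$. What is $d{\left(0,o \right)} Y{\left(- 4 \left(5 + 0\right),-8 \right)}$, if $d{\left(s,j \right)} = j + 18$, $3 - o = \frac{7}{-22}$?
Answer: $\frac{34237}{11} \approx 3112.5$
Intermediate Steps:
$o = \frac{73}{22}$ ($o = 3 - \frac{7}{-22} = 3 - 7 \left(- \frac{1}{22}\right) = 3 - - \frac{7}{22} = 3 + \frac{7}{22} = \frac{73}{22} \approx 3.3182$)
$d{\left(s,j \right)} = 18 + j$
$Y{\left(D,z \right)} = 6 - 7 D$ ($Y{\left(D,z \right)} = - 6 \left(D - 1\right) - D = - 6 \left(-1 + D\right) - D = \left(6 - 6 D\right) - D = 6 - 7 D$)
$d{\left(0,o \right)} Y{\left(- 4 \left(5 + 0\right),-8 \right)} = \left(18 + \frac{73}{22}\right) \left(6 - 7 \left(- 4 \left(5 + 0\right)\right)\right) = \frac{469 \left(6 - 7 \left(\left(-4\right) 5\right)\right)}{22} = \frac{469 \left(6 - -140\right)}{22} = \frac{469 \left(6 + 140\right)}{22} = \frac{469}{22} \cdot 146 = \frac{34237}{11}$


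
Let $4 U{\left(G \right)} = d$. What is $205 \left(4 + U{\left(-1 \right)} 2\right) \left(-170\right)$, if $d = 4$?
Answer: $-209100$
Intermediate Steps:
$U{\left(G \right)} = 1$ ($U{\left(G \right)} = \frac{1}{4} \cdot 4 = 1$)
$205 \left(4 + U{\left(-1 \right)} 2\right) \left(-170\right) = 205 \left(4 + 1 \cdot 2\right) \left(-170\right) = 205 \left(4 + 2\right) \left(-170\right) = 205 \cdot 6 \left(-170\right) = 1230 \left(-170\right) = -209100$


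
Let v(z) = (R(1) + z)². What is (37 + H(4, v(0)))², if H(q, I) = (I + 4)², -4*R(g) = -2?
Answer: 776161/256 ≈ 3031.9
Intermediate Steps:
R(g) = ½ (R(g) = -¼*(-2) = ½)
v(z) = (½ + z)²
H(q, I) = (4 + I)²
(37 + H(4, v(0)))² = (37 + (4 + (1 + 2*0)²/4)²)² = (37 + (4 + (1 + 0)²/4)²)² = (37 + (4 + (¼)*1²)²)² = (37 + (4 + (¼)*1)²)² = (37 + (4 + ¼)²)² = (37 + (17/4)²)² = (37 + 289/16)² = (881/16)² = 776161/256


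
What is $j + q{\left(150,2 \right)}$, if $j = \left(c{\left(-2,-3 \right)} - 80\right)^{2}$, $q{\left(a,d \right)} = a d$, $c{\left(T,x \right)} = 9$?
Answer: $5341$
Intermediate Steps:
$j = 5041$ ($j = \left(9 - 80\right)^{2} = \left(-71\right)^{2} = 5041$)
$j + q{\left(150,2 \right)} = 5041 + 150 \cdot 2 = 5041 + 300 = 5341$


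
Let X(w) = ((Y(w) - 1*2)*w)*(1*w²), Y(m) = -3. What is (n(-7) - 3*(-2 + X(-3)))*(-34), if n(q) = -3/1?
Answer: 13668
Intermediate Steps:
n(q) = -3 (n(q) = -3*1 = -3)
X(w) = -5*w³ (X(w) = ((-3 - 1*2)*w)*(1*w²) = ((-3 - 2)*w)*w² = (-5*w)*w² = -5*w³)
(n(-7) - 3*(-2 + X(-3)))*(-34) = (-3 - 3*(-2 - 5*(-3)³))*(-34) = (-3 - 3*(-2 - 5*(-27)))*(-34) = (-3 - 3*(-2 + 135))*(-34) = (-3 - 3*133)*(-34) = (-3 - 399)*(-34) = -402*(-34) = 13668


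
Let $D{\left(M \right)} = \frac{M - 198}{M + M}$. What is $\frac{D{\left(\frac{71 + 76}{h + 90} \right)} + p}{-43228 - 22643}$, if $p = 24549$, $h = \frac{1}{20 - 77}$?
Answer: $- \frac{45598331}{122651802} \approx -0.37177$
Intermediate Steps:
$h = - \frac{1}{57}$ ($h = \frac{1}{-57} = - \frac{1}{57} \approx -0.017544$)
$D{\left(M \right)} = \frac{-198 + M}{2 M}$
$\frac{D{\left(\frac{71 + 76}{h + 90} \right)} + p}{-43228 - 22643} = \frac{\frac{-198 + \frac{71 + 76}{- \frac{1}{57} + 90}}{2 \frac{71 + 76}{- \frac{1}{57} + 90}} + 24549}{-43228 - 22643} = \frac{\frac{-198 + \frac{147}{\frac{5129}{57}}}{2 \frac{147}{\frac{5129}{57}}} + 24549}{-65871} = \left(\frac{-198 + 147 \cdot \frac{57}{5129}}{2 \cdot 147 \cdot \frac{57}{5129}} + 24549\right) \left(- \frac{1}{65871}\right) = \left(\frac{-198 + \frac{8379}{5129}}{2 \cdot \frac{8379}{5129}} + 24549\right) \left(- \frac{1}{65871}\right) = \left(\frac{1}{2} \cdot \frac{5129}{8379} \left(- \frac{1007163}{5129}\right) + 24549\right) \left(- \frac{1}{65871}\right) = \left(- \frac{111907}{1862} + 24549\right) \left(- \frac{1}{65871}\right) = \frac{45598331}{1862} \left(- \frac{1}{65871}\right) = - \frac{45598331}{122651802}$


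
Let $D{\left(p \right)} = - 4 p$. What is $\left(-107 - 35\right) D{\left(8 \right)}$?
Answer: $4544$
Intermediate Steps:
$\left(-107 - 35\right) D{\left(8 \right)} = \left(-107 - 35\right) \left(\left(-4\right) 8\right) = \left(-142\right) \left(-32\right) = 4544$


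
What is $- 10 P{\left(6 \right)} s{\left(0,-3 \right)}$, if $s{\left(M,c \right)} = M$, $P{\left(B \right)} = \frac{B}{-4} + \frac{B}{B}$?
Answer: $0$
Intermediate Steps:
$P{\left(B \right)} = 1 - \frac{B}{4}$ ($P{\left(B \right)} = B \left(- \frac{1}{4}\right) + 1 = - \frac{B}{4} + 1 = 1 - \frac{B}{4}$)
$- 10 P{\left(6 \right)} s{\left(0,-3 \right)} = - 10 \left(1 - \frac{3}{2}\right) 0 = \left(-10\right) \left(- \frac{1}{2}\right) 0 = 5 \cdot 0 = 0$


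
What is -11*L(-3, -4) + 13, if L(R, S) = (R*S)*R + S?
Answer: 453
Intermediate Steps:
L(R, S) = S + S*R**2 (L(R, S) = S*R**2 + S = S + S*R**2)
-11*L(-3, -4) + 13 = -(-44)*(1 + (-3)**2) + 13 = -(-44)*(1 + 9) + 13 = -(-44)*10 + 13 = -11*(-40) + 13 = 440 + 13 = 453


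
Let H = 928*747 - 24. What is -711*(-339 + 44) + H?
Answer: 902937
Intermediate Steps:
H = 693192 (H = 693216 - 24 = 693192)
-711*(-339 + 44) + H = -711*(-339 + 44) + 693192 = -711*(-295) + 693192 = 209745 + 693192 = 902937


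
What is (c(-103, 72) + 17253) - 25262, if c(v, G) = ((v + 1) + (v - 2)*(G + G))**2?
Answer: 231701275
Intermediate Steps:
c(v, G) = (1 + v + 2*G*(-2 + v))**2 (c(v, G) = ((1 + v) + (-2 + v)*(2*G))**2 = ((1 + v) + 2*G*(-2 + v))**2 = (1 + v + 2*G*(-2 + v))**2)
(c(-103, 72) + 17253) - 25262 = ((1 - 103 - 4*72 + 2*72*(-103))**2 + 17253) - 25262 = ((1 - 103 - 288 - 14832)**2 + 17253) - 25262 = ((-15222)**2 + 17253) - 25262 = (231709284 + 17253) - 25262 = 231726537 - 25262 = 231701275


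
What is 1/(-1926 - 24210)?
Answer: -1/26136 ≈ -3.8261e-5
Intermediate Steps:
1/(-1926 - 24210) = 1/(-26136) = -1/26136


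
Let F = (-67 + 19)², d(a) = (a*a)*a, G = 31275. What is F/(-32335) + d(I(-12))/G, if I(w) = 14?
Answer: 3333928/202255425 ≈ 0.016484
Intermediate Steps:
d(a) = a³ (d(a) = a²*a = a³)
F = 2304 (F = (-48)² = 2304)
F/(-32335) + d(I(-12))/G = 2304/(-32335) + 14³/31275 = 2304*(-1/32335) + 2744*(1/31275) = -2304/32335 + 2744/31275 = 3333928/202255425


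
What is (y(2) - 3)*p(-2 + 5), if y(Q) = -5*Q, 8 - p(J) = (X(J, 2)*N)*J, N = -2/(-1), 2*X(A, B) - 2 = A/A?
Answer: 13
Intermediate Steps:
X(A, B) = 3/2 (X(A, B) = 1 + (A/A)/2 = 1 + (½)*1 = 1 + ½ = 3/2)
N = 2 (N = -2*(-1) = 2)
p(J) = 8 - 3*J (p(J) = 8 - (3/2)*2*J = 8 - 3*J)
(y(2) - 3)*p(-2 + 5) = (-5*2 - 3)*(8 - 3*(-2 + 5)) = (-10 - 3)*(8 - 3*3) = -13*(8 - 9) = -13*(-1) = 13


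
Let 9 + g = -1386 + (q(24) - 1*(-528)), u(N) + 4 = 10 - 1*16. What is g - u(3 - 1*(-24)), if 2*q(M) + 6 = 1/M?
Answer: -41279/48 ≈ -859.98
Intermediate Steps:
u(N) = -10 (u(N) = -4 + (10 - 1*16) = -4 + (10 - 16) = -4 - 6 = -10)
q(M) = -3 + 1/(2*M)
g = -41759/48 (g = -9 + (-1386 + ((-3 + (½)/24) - 1*(-528))) = -9 + (-1386 + ((-3 + (½)*(1/24)) + 528)) = -9 + (-1386 + ((-3 + 1/48) + 528)) = -9 + (-1386 + (-143/48 + 528)) = -9 + (-1386 + 25201/48) = -9 - 41327/48 = -41759/48 ≈ -869.98)
g - u(3 - 1*(-24)) = -41759/48 - 1*(-10) = -41759/48 + 10 = -41279/48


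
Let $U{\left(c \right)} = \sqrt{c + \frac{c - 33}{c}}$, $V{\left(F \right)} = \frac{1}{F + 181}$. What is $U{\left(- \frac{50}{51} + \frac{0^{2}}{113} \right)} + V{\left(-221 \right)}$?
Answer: $- \frac{1}{40} + \frac{\sqrt{8760066}}{510} \approx 5.7784$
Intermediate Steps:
$V{\left(F \right)} = \frac{1}{181 + F}$
$U{\left(c \right)} = \sqrt{c + \frac{-33 + c}{c}}$ ($U{\left(c \right)} = \sqrt{c + \frac{c - 33}{c}} = \sqrt{c + \frac{-33 + c}{c}}$)
$U{\left(- \frac{50}{51} + \frac{0^{2}}{113} \right)} + V{\left(-221 \right)} = \sqrt{1 - \left(\frac{50}{51} - \frac{0^{2}}{113}\right) - \frac{33}{- \frac{50}{51} + \frac{0^{2}}{113}}} + \frac{1}{181 - 221} = \sqrt{1 + \left(\left(-50\right) \frac{1}{51} + 0 \cdot \frac{1}{113}\right) - \frac{33}{\left(-50\right) \frac{1}{51} + 0 \cdot \frac{1}{113}}} + \frac{1}{-40} = \sqrt{1 + \left(- \frac{50}{51} + 0\right) - \frac{33}{- \frac{50}{51} + 0}} - \frac{1}{40} = \sqrt{1 - \frac{50}{51} - \frac{33}{- \frac{50}{51}}} - \frac{1}{40} = \sqrt{1 - \frac{50}{51} - - \frac{1683}{50}} - \frac{1}{40} = \sqrt{1 - \frac{50}{51} + \frac{1683}{50}} - \frac{1}{40} = \sqrt{\frac{85883}{2550}} - \frac{1}{40} = \frac{\sqrt{8760066}}{510} - \frac{1}{40} = - \frac{1}{40} + \frac{\sqrt{8760066}}{510}$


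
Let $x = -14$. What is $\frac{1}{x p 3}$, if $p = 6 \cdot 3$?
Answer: $- \frac{1}{756} \approx -0.0013228$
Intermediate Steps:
$p = 18$
$\frac{1}{x p 3} = \frac{1}{\left(-14\right) 18 \cdot 3} = \frac{1}{\left(-252\right) 3} = \frac{1}{-756} = - \frac{1}{756}$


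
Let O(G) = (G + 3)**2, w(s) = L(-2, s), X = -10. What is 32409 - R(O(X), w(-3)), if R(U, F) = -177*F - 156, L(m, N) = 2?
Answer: 32919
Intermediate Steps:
w(s) = 2
O(G) = (3 + G)**2
R(U, F) = -156 - 177*F
32409 - R(O(X), w(-3)) = 32409 - (-156 - 177*2) = 32409 - (-156 - 354) = 32409 - 1*(-510) = 32409 + 510 = 32919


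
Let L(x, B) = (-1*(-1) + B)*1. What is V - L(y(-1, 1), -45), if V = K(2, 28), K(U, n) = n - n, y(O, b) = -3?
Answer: 44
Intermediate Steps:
K(U, n) = 0
L(x, B) = 1 + B (L(x, B) = (1 + B)*1 = 1 + B)
V = 0
V - L(y(-1, 1), -45) = 0 - (1 - 45) = 0 - 1*(-44) = 0 + 44 = 44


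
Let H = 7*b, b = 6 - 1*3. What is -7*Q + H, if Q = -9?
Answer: 84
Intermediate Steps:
b = 3 (b = 6 - 3 = 3)
H = 21 (H = 7*3 = 21)
-7*Q + H = -7*(-9) + 21 = 63 + 21 = 84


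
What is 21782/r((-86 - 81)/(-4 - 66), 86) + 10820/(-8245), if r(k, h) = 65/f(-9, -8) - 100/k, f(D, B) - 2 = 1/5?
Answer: -66031494466/37473525 ≈ -1762.1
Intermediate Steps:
f(D, B) = 11/5 (f(D, B) = 2 + 1/5 = 11/5)
r(k, h) = 325/11 - 100/k (r(k, h) = 65/(11/5) - 100/k = 65*(5/11) - 100/k = 325/11 - 100/k)
21782/r((-86 - 81)/(-4 - 66), 86) + 10820/(-8245) = 21782/(325/11 - 100*(-4 - 66)/(-86 - 81)) + 10820/(-8245) = 21782/(325/11 - 100/((-167/(-70)))) + 10820*(-1/8245) = 21782/(325/11 - 100/((-167*(-1/70)))) - 2164/1649 = 21782/(325/11 - 100/167/70) - 2164/1649 = 21782/(325/11 - 100*70/167) - 2164/1649 = 21782/(325/11 - 7000/167) - 2164/1649 = 21782/(-22725/1837) - 2164/1649 = 21782*(-1837/22725) - 2164/1649 = -40013534/22725 - 2164/1649 = -66031494466/37473525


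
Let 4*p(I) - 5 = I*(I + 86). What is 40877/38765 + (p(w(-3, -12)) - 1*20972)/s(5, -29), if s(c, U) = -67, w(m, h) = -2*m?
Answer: 3241281251/10389020 ≈ 311.99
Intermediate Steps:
p(I) = 5/4 + I*(86 + I)/4 (p(I) = 5/4 + (I*(I + 86))/4 = 5/4 + (I*(86 + I))/4 = 5/4 + I*(86 + I)/4)
40877/38765 + (p(w(-3, -12)) - 1*20972)/s(5, -29) = 40877/38765 + ((5/4 + (-2*(-3))²/4 + 43*(-2*(-3))/2) - 1*20972)/(-67) = 40877*(1/38765) + ((5/4 + (¼)*6² + (43/2)*6) - 20972)*(-1/67) = 40877/38765 + ((5/4 + (¼)*36 + 129) - 20972)*(-1/67) = 40877/38765 + ((5/4 + 9 + 129) - 20972)*(-1/67) = 40877/38765 + (557/4 - 20972)*(-1/67) = 40877/38765 - 83331/4*(-1/67) = 40877/38765 + 83331/268 = 3241281251/10389020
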